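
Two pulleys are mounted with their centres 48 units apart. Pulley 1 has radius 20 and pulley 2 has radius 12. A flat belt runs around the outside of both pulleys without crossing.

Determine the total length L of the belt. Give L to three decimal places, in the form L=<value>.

open belt: β = asin((r2−r1)/C) = asin(-8/48) = -9.5941°
wrap1 = π − 2β = 199.1881°
wrap2 = π + 2β = 160.8119°
tangent length = C·cosβ = 47.3286
L = r1·wrap1 + r2·wrap2 + 2·C·cosβ = 20·3.4765 + 12·2.8067 + 2·47.3286 = 197.8674

L=197.867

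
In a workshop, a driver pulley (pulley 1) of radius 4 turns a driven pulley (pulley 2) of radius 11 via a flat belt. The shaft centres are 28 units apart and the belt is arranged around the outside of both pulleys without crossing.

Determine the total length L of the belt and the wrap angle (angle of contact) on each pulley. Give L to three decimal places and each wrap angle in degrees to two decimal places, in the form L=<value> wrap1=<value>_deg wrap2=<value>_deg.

open belt: β = asin((r2−r1)/C) = asin(7/28) = 14.4775°
wrap1 = π − 2β = 151.0450°
wrap2 = π + 2β = 208.9550°
tangent length = C·cosβ = 27.1109
L = r1·wrap1 + r2·wrap2 + 2·C·cosβ = 4·2.6362 + 11·3.6470 + 2·27.1109 = 104.8832

L=104.883 wrap1=151.04_deg wrap2=208.96_deg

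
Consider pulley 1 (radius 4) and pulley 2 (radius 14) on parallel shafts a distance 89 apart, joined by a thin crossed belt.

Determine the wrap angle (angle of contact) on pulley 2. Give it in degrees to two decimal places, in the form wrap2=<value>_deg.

crossed belt: β = asin((r1+r2)/C) = asin(18/89) = 11.6684°
wrap1 = wrap2 = π + 2β = 203.3368°

wrap2=203.34_deg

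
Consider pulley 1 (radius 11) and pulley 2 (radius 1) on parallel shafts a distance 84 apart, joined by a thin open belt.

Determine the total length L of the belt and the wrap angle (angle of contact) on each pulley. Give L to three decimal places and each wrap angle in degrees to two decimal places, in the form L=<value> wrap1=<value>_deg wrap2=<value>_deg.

open belt: β = asin((r2−r1)/C) = asin(-10/84) = -6.8371°
wrap1 = π − 2β = 193.6743°
wrap2 = π + 2β = 166.3257°
tangent length = C·cosβ = 83.4026
L = r1·wrap1 + r2·wrap2 + 2·C·cosβ = 11·3.3803 + 1·2.9029 + 2·83.4026 = 206.8910

L=206.891 wrap1=193.67_deg wrap2=166.33_deg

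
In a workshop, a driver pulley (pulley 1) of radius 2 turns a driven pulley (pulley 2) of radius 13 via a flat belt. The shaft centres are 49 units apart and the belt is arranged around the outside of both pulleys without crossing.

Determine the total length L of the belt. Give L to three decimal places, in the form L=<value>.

L=147.604

open belt: β = asin((r2−r1)/C) = asin(11/49) = 12.9729°
wrap1 = π − 2β = 154.0542°
wrap2 = π + 2β = 205.9458°
tangent length = C·cosβ = 47.7493
L = r1·wrap1 + r2·wrap2 + 2·C·cosβ = 2·2.6888 + 13·3.5944 + 2·47.7493 = 147.6038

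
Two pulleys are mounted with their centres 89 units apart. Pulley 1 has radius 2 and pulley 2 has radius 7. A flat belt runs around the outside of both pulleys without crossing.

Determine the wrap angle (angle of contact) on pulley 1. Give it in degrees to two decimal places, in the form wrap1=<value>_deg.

wrap1=173.56_deg

open belt: β = asin((r2−r1)/C) = asin(5/89) = 3.2206°
wrap1 = π − 2β = 173.5589°
wrap2 = π + 2β = 186.4411°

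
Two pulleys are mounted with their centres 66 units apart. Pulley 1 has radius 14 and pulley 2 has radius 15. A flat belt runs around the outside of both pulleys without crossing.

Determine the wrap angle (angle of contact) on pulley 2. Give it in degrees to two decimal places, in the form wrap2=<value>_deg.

wrap2=181.74_deg

open belt: β = asin((r2−r1)/C) = asin(1/66) = 0.8682°
wrap1 = π − 2β = 178.2637°
wrap2 = π + 2β = 181.7363°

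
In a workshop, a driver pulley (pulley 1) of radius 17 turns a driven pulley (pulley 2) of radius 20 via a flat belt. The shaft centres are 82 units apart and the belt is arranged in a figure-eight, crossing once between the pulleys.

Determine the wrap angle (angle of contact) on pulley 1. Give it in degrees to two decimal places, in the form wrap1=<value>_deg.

wrap1=233.64_deg

crossed belt: β = asin((r1+r2)/C) = asin(37/82) = 26.8220°
wrap1 = wrap2 = π + 2β = 233.6439°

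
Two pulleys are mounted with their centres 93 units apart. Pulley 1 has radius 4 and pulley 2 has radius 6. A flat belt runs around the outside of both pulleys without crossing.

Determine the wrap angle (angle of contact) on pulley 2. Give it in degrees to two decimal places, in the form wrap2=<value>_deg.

wrap2=182.46_deg

open belt: β = asin((r2−r1)/C) = asin(2/93) = 1.2323°
wrap1 = π − 2β = 177.5355°
wrap2 = π + 2β = 182.4645°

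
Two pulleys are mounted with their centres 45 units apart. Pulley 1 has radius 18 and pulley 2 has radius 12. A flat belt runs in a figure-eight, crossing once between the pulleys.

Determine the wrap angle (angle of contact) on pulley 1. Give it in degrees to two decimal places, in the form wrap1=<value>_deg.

wrap1=263.62_deg

crossed belt: β = asin((r1+r2)/C) = asin(30/45) = 41.8103°
wrap1 = wrap2 = π + 2β = 263.6206°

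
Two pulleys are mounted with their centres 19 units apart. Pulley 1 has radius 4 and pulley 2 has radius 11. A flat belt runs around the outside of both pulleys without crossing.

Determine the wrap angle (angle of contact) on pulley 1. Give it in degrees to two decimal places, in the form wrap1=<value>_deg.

open belt: β = asin((r2−r1)/C) = asin(7/19) = 21.6183°
wrap1 = π − 2β = 136.7635°
wrap2 = π + 2β = 223.2365°

wrap1=136.76_deg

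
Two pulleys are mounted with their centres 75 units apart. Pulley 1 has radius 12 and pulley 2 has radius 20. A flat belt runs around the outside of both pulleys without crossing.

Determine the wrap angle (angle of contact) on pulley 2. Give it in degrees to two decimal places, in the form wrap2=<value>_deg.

wrap2=192.25_deg

open belt: β = asin((r2−r1)/C) = asin(8/75) = 6.1232°
wrap1 = π − 2β = 167.7536°
wrap2 = π + 2β = 192.2464°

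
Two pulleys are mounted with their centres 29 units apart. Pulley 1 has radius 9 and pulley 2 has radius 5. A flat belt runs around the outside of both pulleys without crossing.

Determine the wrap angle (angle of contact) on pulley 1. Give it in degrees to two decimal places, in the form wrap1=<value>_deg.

wrap1=195.86_deg

open belt: β = asin((r2−r1)/C) = asin(-4/29) = -7.9281°
wrap1 = π − 2β = 195.8563°
wrap2 = π + 2β = 164.1437°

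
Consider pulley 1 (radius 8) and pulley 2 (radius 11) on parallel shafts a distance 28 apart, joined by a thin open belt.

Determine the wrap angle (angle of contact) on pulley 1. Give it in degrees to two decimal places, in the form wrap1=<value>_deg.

wrap1=167.70_deg

open belt: β = asin((r2−r1)/C) = asin(3/28) = 6.1506°
wrap1 = π − 2β = 167.6987°
wrap2 = π + 2β = 192.3013°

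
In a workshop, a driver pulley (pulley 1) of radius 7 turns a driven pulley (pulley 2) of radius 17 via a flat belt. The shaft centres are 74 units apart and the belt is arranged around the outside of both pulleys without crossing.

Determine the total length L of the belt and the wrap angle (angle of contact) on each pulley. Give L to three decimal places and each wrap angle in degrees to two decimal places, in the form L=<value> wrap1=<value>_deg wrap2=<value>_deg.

open belt: β = asin((r2−r1)/C) = asin(10/74) = 7.7664°
wrap1 = π − 2β = 164.4671°
wrap2 = π + 2β = 195.5329°
tangent length = C·cosβ = 73.3212
L = r1·wrap1 + r2·wrap2 + 2·C·cosβ = 7·2.8705 + 17·3.4127 + 2·73.3212 = 224.7516

L=224.752 wrap1=164.47_deg wrap2=195.53_deg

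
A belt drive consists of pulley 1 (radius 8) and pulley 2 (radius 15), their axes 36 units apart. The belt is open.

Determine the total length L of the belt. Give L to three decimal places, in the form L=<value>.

open belt: β = asin((r2−r1)/C) = asin(7/36) = 11.2123°
wrap1 = π − 2β = 157.5755°
wrap2 = π + 2β = 202.4245°
tangent length = C·cosβ = 35.3129
L = r1·wrap1 + r2·wrap2 + 2·C·cosβ = 8·2.7502 + 15·3.5330 + 2·35.3129 = 145.6221

L=145.622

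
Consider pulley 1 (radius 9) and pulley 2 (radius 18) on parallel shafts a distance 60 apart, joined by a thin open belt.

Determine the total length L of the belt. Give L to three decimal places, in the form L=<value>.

open belt: β = asin((r2−r1)/C) = asin(9/60) = 8.6269°
wrap1 = π − 2β = 162.7461°
wrap2 = π + 2β = 197.2539°
tangent length = C·cosβ = 59.3212
L = r1·wrap1 + r2·wrap2 + 2·C·cosβ = 9·2.8405 + 18·3.4427 + 2·59.3212 = 206.1756

L=206.176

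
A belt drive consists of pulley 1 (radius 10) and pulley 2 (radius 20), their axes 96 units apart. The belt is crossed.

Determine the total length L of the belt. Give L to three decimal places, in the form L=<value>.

L=295.701

crossed belt: β = asin((r1+r2)/C) = asin(30/96) = 18.2100°
wrap1 = wrap2 = π + 2β = 216.4199°
tangent length = C·cosβ = 91.1921
L = (r1+r2)·wrap + 2·C·cosβ = 30·3.7772 + 2·91.1921 = 295.7014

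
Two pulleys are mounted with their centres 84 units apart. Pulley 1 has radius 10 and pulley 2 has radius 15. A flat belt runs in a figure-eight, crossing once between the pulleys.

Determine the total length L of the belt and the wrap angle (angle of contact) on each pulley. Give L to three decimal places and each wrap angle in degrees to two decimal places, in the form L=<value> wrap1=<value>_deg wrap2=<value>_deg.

L=254.037 wrap1=214.63_deg wrap2=214.63_deg

crossed belt: β = asin((r1+r2)/C) = asin(25/84) = 17.3147°
wrap1 = wrap2 = π + 2β = 214.6293°
tangent length = C·cosβ = 80.1935
L = (r1+r2)·wrap + 2·C·cosβ = 25·3.7460 + 2·80.1935 = 254.0367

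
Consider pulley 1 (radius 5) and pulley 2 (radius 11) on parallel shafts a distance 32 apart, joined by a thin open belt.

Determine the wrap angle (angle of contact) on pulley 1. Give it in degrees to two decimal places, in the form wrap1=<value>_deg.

open belt: β = asin((r2−r1)/C) = asin(6/32) = 10.8069°
wrap1 = π − 2β = 158.3862°
wrap2 = π + 2β = 201.6138°

wrap1=158.39_deg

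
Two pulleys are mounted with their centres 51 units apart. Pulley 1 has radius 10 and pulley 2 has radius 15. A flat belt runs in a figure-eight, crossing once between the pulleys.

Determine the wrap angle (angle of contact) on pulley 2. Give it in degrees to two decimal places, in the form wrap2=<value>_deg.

wrap2=238.71_deg

crossed belt: β = asin((r1+r2)/C) = asin(25/51) = 29.3535°
wrap1 = wrap2 = π + 2β = 238.7069°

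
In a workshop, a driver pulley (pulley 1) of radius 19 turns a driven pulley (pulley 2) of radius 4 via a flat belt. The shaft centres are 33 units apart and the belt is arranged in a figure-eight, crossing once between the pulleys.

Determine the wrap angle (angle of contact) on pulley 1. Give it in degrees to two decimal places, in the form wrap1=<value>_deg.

wrap1=268.37_deg

crossed belt: β = asin((r1+r2)/C) = asin(23/33) = 44.1844°
wrap1 = wrap2 = π + 2β = 268.3688°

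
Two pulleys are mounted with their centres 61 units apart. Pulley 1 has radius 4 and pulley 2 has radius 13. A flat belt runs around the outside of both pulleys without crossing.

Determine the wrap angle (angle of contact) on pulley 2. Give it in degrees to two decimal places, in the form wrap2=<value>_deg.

open belt: β = asin((r2−r1)/C) = asin(9/61) = 8.4844°
wrap1 = π − 2β = 163.0311°
wrap2 = π + 2β = 196.9689°

wrap2=196.97_deg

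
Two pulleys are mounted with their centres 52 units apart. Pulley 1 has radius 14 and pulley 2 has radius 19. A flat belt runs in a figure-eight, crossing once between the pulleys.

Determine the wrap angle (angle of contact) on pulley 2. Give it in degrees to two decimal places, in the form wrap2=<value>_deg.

wrap2=258.78_deg

crossed belt: β = asin((r1+r2)/C) = asin(33/52) = 39.3915°
wrap1 = wrap2 = π + 2β = 258.7829°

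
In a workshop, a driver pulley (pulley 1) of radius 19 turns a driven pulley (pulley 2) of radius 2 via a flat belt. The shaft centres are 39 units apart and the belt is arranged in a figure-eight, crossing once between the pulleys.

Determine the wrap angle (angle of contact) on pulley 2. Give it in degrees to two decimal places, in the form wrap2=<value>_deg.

wrap2=245.16_deg

crossed belt: β = asin((r1+r2)/C) = asin(21/39) = 32.5790°
wrap1 = wrap2 = π + 2β = 245.1579°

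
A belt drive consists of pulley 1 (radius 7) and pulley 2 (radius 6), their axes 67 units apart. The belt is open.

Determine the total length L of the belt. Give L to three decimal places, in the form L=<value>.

open belt: β = asin((r2−r1)/C) = asin(-1/67) = -0.8552°
wrap1 = π − 2β = 181.7104°
wrap2 = π + 2β = 178.2896°
tangent length = C·cosβ = 66.9925
L = r1·wrap1 + r2·wrap2 + 2·C·cosβ = 7·3.1714 + 6·3.1117 + 2·66.9925 = 174.8556

L=174.856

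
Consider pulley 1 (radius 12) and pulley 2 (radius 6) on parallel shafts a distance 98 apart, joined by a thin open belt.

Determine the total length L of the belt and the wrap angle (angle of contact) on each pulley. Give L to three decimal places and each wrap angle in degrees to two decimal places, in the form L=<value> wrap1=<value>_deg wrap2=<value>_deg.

L=252.916 wrap1=187.02_deg wrap2=172.98_deg

open belt: β = asin((r2−r1)/C) = asin(-6/98) = -3.5101°
wrap1 = π − 2β = 187.0202°
wrap2 = π + 2β = 172.9798°
tangent length = C·cosβ = 97.8162
L = r1·wrap1 + r2·wrap2 + 2·C·cosβ = 12·3.2641 + 6·3.0191 + 2·97.8162 = 252.9161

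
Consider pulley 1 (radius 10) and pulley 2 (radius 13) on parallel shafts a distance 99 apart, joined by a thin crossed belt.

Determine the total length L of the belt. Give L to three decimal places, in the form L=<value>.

L=275.624

crossed belt: β = asin((r1+r2)/C) = asin(23/99) = 13.4339°
wrap1 = wrap2 = π + 2β = 206.8678°
tangent length = C·cosβ = 96.2912
L = (r1+r2)·wrap + 2·C·cosβ = 23·3.6105 + 2·96.2912 = 275.6245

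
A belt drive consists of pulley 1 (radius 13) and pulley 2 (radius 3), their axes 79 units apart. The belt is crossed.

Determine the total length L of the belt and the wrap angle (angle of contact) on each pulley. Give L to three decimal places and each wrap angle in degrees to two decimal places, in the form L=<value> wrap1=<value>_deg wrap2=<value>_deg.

crossed belt: β = asin((r1+r2)/C) = asin(16/79) = 11.6850°
wrap1 = wrap2 = π + 2β = 203.3701°
tangent length = C·cosβ = 77.3628
L = (r1+r2)·wrap + 2·C·cosβ = 16·3.5495 + 2·77.3628 = 211.5172

L=211.517 wrap1=203.37_deg wrap2=203.37_deg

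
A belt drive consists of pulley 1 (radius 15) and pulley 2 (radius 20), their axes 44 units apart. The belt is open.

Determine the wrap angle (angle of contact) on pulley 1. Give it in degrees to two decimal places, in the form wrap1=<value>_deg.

open belt: β = asin((r2−r1)/C) = asin(5/44) = 6.5250°
wrap1 = π − 2β = 166.9500°
wrap2 = π + 2β = 193.0500°

wrap1=166.95_deg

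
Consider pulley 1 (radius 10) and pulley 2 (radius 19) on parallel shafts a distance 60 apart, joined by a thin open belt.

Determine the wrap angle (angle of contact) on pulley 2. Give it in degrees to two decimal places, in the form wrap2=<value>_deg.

wrap2=197.25_deg

open belt: β = asin((r2−r1)/C) = asin(9/60) = 8.6269°
wrap1 = π − 2β = 162.7461°
wrap2 = π + 2β = 197.2539°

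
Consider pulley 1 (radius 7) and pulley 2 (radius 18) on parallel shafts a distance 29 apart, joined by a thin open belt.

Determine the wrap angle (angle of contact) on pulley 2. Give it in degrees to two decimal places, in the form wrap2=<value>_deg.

open belt: β = asin((r2−r1)/C) = asin(11/29) = 22.2910°
wrap1 = π − 2β = 135.4181°
wrap2 = π + 2β = 224.5819°

wrap2=224.58_deg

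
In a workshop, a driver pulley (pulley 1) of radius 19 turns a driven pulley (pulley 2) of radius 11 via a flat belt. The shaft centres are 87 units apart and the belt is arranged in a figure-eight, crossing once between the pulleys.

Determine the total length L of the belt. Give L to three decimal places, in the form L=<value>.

crossed belt: β = asin((r1+r2)/C) = asin(30/87) = 20.1713°
wrap1 = wrap2 = π + 2β = 220.3425°
tangent length = C·cosβ = 81.6639
L = (r1+r2)·wrap + 2·C·cosβ = 30·3.8457 + 2·81.6639 = 278.6990

L=278.699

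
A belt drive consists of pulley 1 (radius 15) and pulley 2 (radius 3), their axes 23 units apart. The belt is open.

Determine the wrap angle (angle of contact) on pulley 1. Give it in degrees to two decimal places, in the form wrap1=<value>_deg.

wrap1=242.90_deg

open belt: β = asin((r2−r1)/C) = asin(-12/23) = -31.4490°
wrap1 = π − 2β = 242.8980°
wrap2 = π + 2β = 117.1020°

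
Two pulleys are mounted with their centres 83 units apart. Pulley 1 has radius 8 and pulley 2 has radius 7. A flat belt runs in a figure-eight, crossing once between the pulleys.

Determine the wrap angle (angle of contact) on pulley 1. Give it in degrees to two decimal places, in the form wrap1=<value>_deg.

crossed belt: β = asin((r1+r2)/C) = asin(15/83) = 10.4119°
wrap1 = wrap2 = π + 2β = 200.8237°

wrap1=200.82_deg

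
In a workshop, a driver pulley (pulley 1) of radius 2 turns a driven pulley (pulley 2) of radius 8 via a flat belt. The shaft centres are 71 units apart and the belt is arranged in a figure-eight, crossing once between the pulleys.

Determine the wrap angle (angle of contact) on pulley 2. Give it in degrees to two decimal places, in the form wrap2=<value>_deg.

wrap2=196.19_deg

crossed belt: β = asin((r1+r2)/C) = asin(10/71) = 8.0967°
wrap1 = wrap2 = π + 2β = 196.1935°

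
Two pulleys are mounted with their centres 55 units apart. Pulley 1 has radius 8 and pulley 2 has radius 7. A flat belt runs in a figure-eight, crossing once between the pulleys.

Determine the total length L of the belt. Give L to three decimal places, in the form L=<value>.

crossed belt: β = asin((r1+r2)/C) = asin(15/55) = 15.8266°
wrap1 = wrap2 = π + 2β = 211.6532°
tangent length = C·cosβ = 52.9150
L = (r1+r2)·wrap + 2·C·cosβ = 15·3.6940 + 2·52.9150 = 161.2407

L=161.241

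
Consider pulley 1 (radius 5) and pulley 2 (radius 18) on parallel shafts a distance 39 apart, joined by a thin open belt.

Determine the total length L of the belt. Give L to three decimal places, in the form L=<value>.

L=154.631

open belt: β = asin((r2−r1)/C) = asin(13/39) = 19.4712°
wrap1 = π − 2β = 141.0576°
wrap2 = π + 2β = 218.9424°
tangent length = C·cosβ = 36.7696
L = r1·wrap1 + r2·wrap2 + 2·C·cosβ = 5·2.4619 + 18·3.8213 + 2·36.7696 = 154.6315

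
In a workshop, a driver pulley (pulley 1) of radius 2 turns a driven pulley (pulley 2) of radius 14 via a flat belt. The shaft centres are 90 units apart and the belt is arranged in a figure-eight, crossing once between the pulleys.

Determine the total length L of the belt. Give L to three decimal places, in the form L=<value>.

L=233.117

crossed belt: β = asin((r1+r2)/C) = asin(16/90) = 10.2403°
wrap1 = wrap2 = π + 2β = 200.4807°
tangent length = C·cosβ = 88.5664
L = (r1+r2)·wrap + 2·C·cosβ = 16·3.4990 + 2·88.5664 = 233.1175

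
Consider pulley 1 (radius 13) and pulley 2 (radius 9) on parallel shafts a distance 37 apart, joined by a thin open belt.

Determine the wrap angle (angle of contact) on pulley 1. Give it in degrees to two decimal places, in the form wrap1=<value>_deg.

wrap1=192.41_deg

open belt: β = asin((r2−r1)/C) = asin(-4/37) = -6.2063°
wrap1 = π − 2β = 192.4125°
wrap2 = π + 2β = 167.5875°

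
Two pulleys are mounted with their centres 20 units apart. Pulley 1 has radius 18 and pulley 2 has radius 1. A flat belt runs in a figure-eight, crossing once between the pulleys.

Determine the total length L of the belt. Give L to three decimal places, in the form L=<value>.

crossed belt: β = asin((r1+r2)/C) = asin(19/20) = 71.8051°
wrap1 = wrap2 = π + 2β = 323.6103°
tangent length = C·cosβ = 6.2450
L = (r1+r2)·wrap + 2·C·cosβ = 19·5.6481 + 2·6.2450 = 119.8032

L=119.803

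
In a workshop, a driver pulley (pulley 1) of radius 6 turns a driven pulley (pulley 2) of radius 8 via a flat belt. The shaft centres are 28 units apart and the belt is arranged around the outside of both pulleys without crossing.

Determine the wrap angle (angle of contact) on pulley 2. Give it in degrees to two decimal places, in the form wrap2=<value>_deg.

wrap2=188.19_deg

open belt: β = asin((r2−r1)/C) = asin(2/28) = 4.0960°
wrap1 = π − 2β = 171.8079°
wrap2 = π + 2β = 188.1921°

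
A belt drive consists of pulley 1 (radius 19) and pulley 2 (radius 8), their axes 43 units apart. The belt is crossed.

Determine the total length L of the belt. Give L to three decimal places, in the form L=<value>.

L=188.414

crossed belt: β = asin((r1+r2)/C) = asin(27/43) = 38.8959°
wrap1 = wrap2 = π + 2β = 257.7917°
tangent length = C·cosβ = 33.4664
L = (r1+r2)·wrap + 2·C·cosβ = 27·4.4993 + 2·33.4664 = 188.4143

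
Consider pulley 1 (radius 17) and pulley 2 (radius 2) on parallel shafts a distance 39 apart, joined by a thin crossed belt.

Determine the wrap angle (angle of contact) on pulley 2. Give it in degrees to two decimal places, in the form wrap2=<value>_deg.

wrap2=238.31_deg

crossed belt: β = asin((r1+r2)/C) = asin(19/39) = 29.1554°
wrap1 = wrap2 = π + 2β = 238.3107°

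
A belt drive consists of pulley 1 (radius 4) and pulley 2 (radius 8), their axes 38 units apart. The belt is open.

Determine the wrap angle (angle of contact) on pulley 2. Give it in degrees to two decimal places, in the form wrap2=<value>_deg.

open belt: β = asin((r2−r1)/C) = asin(4/38) = 6.0423°
wrap1 = π − 2β = 167.9153°
wrap2 = π + 2β = 192.0847°

wrap2=192.08_deg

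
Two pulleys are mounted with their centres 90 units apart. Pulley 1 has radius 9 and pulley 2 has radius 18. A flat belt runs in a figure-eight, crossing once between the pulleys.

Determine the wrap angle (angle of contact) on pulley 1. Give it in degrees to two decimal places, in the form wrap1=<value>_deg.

wrap1=214.92_deg

crossed belt: β = asin((r1+r2)/C) = asin(27/90) = 17.4576°
wrap1 = wrap2 = π + 2β = 214.9152°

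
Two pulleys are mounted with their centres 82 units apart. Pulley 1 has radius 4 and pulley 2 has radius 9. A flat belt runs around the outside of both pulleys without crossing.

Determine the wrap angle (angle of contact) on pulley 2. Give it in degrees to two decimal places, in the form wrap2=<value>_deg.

open belt: β = asin((r2−r1)/C) = asin(5/82) = 3.4958°
wrap1 = π − 2β = 173.0084°
wrap2 = π + 2β = 186.9916°

wrap2=186.99_deg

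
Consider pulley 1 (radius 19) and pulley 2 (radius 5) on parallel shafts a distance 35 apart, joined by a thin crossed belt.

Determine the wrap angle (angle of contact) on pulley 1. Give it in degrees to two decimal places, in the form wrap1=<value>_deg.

wrap1=266.58_deg

crossed belt: β = asin((r1+r2)/C) = asin(24/35) = 43.2918°
wrap1 = wrap2 = π + 2β = 266.5836°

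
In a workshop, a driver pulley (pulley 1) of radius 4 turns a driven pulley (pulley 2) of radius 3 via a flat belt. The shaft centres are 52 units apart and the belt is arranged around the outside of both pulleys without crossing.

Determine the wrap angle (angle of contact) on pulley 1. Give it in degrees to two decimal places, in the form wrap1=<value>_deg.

wrap1=182.20_deg

open belt: β = asin((r2−r1)/C) = asin(-1/52) = -1.1019°
wrap1 = π − 2β = 182.2038°
wrap2 = π + 2β = 177.7962°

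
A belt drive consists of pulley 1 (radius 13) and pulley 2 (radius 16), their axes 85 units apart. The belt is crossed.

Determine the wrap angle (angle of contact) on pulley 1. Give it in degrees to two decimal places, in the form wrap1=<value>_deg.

wrap1=219.90_deg

crossed belt: β = asin((r1+r2)/C) = asin(29/85) = 19.9486°
wrap1 = wrap2 = π + 2β = 219.8971°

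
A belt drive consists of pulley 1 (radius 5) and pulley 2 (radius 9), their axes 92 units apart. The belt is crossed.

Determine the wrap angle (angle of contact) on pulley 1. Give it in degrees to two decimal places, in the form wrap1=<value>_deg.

crossed belt: β = asin((r1+r2)/C) = asin(14/92) = 8.7529°
wrap1 = wrap2 = π + 2β = 197.5059°

wrap1=197.51_deg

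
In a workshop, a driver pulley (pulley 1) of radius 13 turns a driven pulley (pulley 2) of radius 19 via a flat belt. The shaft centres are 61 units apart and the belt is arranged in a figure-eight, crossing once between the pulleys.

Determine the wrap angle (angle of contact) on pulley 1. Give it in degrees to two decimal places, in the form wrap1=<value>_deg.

wrap1=243.28_deg

crossed belt: β = asin((r1+r2)/C) = asin(32/61) = 31.6407°
wrap1 = wrap2 = π + 2β = 243.2813°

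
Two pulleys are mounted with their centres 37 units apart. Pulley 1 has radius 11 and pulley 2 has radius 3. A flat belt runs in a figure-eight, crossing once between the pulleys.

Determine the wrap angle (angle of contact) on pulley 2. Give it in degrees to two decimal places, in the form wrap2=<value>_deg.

crossed belt: β = asin((r1+r2)/C) = asin(14/37) = 22.2333°
wrap1 = wrap2 = π + 2β = 224.4665°

wrap2=224.47_deg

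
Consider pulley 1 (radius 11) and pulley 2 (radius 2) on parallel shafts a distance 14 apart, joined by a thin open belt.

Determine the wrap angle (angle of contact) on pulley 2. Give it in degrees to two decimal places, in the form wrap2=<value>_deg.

open belt: β = asin((r2−r1)/C) = asin(-9/14) = -40.0052°
wrap1 = π − 2β = 260.0104°
wrap2 = π + 2β = 99.9896°

wrap2=99.99_deg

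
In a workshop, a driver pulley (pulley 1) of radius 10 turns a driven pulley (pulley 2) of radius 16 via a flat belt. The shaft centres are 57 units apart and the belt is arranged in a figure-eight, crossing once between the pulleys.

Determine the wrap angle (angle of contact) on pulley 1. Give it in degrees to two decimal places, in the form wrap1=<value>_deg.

wrap1=234.28_deg

crossed belt: β = asin((r1+r2)/C) = asin(26/57) = 27.1383°
wrap1 = wrap2 = π + 2β = 234.2767°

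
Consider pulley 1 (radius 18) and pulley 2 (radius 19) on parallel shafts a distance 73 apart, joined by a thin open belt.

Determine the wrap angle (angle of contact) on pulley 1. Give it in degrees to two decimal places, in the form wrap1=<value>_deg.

wrap1=178.43_deg

open belt: β = asin((r2−r1)/C) = asin(1/73) = 0.7849°
wrap1 = π − 2β = 178.4302°
wrap2 = π + 2β = 181.5698°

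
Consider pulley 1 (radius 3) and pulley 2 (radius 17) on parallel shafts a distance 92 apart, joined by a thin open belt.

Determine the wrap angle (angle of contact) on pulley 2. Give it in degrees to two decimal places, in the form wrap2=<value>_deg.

open belt: β = asin((r2−r1)/C) = asin(14/92) = 8.7529°
wrap1 = π − 2β = 162.4941°
wrap2 = π + 2β = 197.5059°

wrap2=197.51_deg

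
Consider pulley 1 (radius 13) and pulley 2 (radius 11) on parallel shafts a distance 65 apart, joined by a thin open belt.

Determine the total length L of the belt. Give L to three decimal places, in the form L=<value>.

L=205.460

open belt: β = asin((r2−r1)/C) = asin(-2/65) = -1.7632°
wrap1 = π − 2β = 183.5265°
wrap2 = π + 2β = 176.4735°
tangent length = C·cosβ = 64.9692
L = r1·wrap1 + r2·wrap2 + 2·C·cosβ = 13·3.2031 + 11·3.0800 + 2·64.9692 = 205.4598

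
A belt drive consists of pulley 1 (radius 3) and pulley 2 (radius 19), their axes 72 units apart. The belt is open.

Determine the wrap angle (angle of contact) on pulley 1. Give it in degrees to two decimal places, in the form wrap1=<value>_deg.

open belt: β = asin((r2−r1)/C) = asin(16/72) = 12.8396°
wrap1 = π − 2β = 154.3208°
wrap2 = π + 2β = 205.6792°

wrap1=154.32_deg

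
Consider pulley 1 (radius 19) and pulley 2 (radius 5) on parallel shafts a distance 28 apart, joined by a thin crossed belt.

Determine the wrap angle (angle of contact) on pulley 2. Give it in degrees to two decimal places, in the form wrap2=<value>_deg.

crossed belt: β = asin((r1+r2)/C) = asin(24/28) = 58.9973°
wrap1 = wrap2 = π + 2β = 297.9946°

wrap2=297.99_deg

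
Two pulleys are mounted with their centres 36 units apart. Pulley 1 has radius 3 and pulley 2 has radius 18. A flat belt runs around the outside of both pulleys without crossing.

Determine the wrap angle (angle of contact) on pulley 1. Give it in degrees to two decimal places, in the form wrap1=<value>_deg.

open belt: β = asin((r2−r1)/C) = asin(15/36) = 24.6243°
wrap1 = π − 2β = 130.7514°
wrap2 = π + 2β = 229.2486°

wrap1=130.75_deg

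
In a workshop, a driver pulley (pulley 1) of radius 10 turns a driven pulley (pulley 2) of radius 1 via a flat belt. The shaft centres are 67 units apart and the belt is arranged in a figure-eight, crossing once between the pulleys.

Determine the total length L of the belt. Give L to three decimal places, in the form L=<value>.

crossed belt: β = asin((r1+r2)/C) = asin(11/67) = 9.4496°
wrap1 = wrap2 = π + 2β = 198.8991°
tangent length = C·cosβ = 66.0908
L = (r1+r2)·wrap + 2·C·cosβ = 11·3.4714 + 2·66.0908 = 170.3676

L=170.368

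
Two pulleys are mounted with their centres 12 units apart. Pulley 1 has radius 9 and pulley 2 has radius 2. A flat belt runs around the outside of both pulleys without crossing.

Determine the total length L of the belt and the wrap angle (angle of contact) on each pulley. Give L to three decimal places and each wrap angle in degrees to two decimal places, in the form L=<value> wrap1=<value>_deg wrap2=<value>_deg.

L=62.771 wrap1=251.37_deg wrap2=108.63_deg

open belt: β = asin((r2−r1)/C) = asin(-7/12) = -35.6853°
wrap1 = π − 2β = 251.3707°
wrap2 = π + 2β = 108.6293°
tangent length = C·cosβ = 9.7468
L = r1·wrap1 + r2·wrap2 + 2·C·cosβ = 9·4.3872 + 2·1.8959 + 2·9.7468 = 62.7707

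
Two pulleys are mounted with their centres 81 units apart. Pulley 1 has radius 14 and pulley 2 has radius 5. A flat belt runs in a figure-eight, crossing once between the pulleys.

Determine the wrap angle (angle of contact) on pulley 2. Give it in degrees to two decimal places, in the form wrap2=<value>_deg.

wrap2=207.13_deg

crossed belt: β = asin((r1+r2)/C) = asin(19/81) = 13.5662°
wrap1 = wrap2 = π + 2β = 207.1323°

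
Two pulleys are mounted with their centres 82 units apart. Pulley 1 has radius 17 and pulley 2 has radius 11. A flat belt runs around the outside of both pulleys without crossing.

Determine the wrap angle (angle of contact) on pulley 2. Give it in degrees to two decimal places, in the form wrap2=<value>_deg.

wrap2=171.61_deg

open belt: β = asin((r2−r1)/C) = asin(-6/82) = -4.1961°
wrap1 = π − 2β = 188.3922°
wrap2 = π + 2β = 171.6078°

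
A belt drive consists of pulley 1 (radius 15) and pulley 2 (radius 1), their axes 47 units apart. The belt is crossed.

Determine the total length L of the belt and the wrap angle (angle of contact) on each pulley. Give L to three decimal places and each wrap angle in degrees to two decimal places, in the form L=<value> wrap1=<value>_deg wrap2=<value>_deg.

L=149.767 wrap1=219.81_deg wrap2=219.81_deg

crossed belt: β = asin((r1+r2)/C) = asin(16/47) = 19.9028°
wrap1 = wrap2 = π + 2β = 219.8056°
tangent length = C·cosβ = 44.1928
L = (r1+r2)·wrap + 2·C·cosβ = 16·3.8363 + 2·44.1928 = 149.7668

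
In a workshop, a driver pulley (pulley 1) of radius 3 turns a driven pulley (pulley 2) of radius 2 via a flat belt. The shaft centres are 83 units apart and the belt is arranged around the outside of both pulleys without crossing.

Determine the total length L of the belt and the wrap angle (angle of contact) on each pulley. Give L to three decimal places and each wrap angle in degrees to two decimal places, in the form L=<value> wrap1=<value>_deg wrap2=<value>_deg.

open belt: β = asin((r2−r1)/C) = asin(-1/83) = -0.6903°
wrap1 = π − 2β = 181.3807°
wrap2 = π + 2β = 178.6193°
tangent length = C·cosβ = 82.9940
L = r1·wrap1 + r2·wrap2 + 2·C·cosβ = 3·3.1657 + 2·3.1175 + 2·82.9940 = 181.7200

L=181.720 wrap1=181.38_deg wrap2=178.62_deg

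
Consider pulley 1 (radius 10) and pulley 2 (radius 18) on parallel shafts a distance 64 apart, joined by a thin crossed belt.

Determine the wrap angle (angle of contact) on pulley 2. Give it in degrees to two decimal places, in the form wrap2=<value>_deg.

crossed belt: β = asin((r1+r2)/C) = asin(28/64) = 25.9445°
wrap1 = wrap2 = π + 2β = 231.8890°

wrap2=231.89_deg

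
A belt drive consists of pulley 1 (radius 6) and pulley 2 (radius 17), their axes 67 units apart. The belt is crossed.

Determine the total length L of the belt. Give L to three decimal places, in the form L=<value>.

crossed belt: β = asin((r1+r2)/C) = asin(23/67) = 20.0771°
wrap1 = wrap2 = π + 2β = 220.1541°
tangent length = C·cosβ = 62.9285
L = (r1+r2)·wrap + 2·C·cosβ = 23·3.8424 + 2·62.9285 = 214.2326

L=214.233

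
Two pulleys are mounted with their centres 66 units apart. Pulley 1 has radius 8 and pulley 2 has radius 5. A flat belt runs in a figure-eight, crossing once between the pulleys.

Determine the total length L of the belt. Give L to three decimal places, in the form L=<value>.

L=175.410

crossed belt: β = asin((r1+r2)/C) = asin(13/66) = 11.3598°
wrap1 = wrap2 = π + 2β = 202.7196°
tangent length = C·cosβ = 64.7070
L = (r1+r2)·wrap + 2·C·cosβ = 13·3.5381 + 2·64.7070 = 175.4097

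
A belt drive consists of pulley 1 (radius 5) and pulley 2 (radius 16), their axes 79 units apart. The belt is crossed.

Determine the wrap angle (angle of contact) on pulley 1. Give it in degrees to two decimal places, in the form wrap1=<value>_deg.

wrap1=210.83_deg

crossed belt: β = asin((r1+r2)/C) = asin(21/79) = 15.4158°
wrap1 = wrap2 = π + 2β = 210.8317°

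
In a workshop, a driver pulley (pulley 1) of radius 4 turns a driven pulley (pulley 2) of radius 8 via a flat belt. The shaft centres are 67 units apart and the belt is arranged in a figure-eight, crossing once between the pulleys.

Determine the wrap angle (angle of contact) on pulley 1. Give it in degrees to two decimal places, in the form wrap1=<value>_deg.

wrap1=200.64_deg

crossed belt: β = asin((r1+r2)/C) = asin(12/67) = 10.3176°
wrap1 = wrap2 = π + 2β = 200.6352°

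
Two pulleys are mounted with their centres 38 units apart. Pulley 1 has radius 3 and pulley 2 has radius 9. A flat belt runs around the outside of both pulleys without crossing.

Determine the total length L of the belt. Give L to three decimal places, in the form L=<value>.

open belt: β = asin((r2−r1)/C) = asin(6/38) = 9.0847°
wrap1 = π − 2β = 161.8306°
wrap2 = π + 2β = 198.1694°
tangent length = C·cosβ = 37.5233
L = r1·wrap1 + r2·wrap2 + 2·C·cosβ = 3·2.8245 + 9·3.4587 + 2·37.5233 = 114.6485

L=114.648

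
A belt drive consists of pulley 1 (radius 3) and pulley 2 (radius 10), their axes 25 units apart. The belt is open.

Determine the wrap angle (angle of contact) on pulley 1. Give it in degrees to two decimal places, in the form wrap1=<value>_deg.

wrap1=147.48_deg

open belt: β = asin((r2−r1)/C) = asin(7/25) = 16.2602°
wrap1 = π − 2β = 147.4796°
wrap2 = π + 2β = 212.5204°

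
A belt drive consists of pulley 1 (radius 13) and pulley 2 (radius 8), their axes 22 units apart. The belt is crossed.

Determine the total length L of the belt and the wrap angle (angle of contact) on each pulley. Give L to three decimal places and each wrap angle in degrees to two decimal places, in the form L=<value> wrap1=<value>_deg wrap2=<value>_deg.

L=132.350 wrap1=325.32_deg wrap2=325.32_deg

crossed belt: β = asin((r1+r2)/C) = asin(21/22) = 72.6586°
wrap1 = wrap2 = π + 2β = 325.3171°
tangent length = C·cosβ = 6.5574
L = (r1+r2)·wrap + 2·C·cosβ = 21·5.6779 + 2·6.5574 = 132.3498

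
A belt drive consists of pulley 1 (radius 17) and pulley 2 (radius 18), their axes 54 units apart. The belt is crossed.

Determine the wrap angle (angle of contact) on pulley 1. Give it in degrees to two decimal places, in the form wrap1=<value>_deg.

crossed belt: β = asin((r1+r2)/C) = asin(35/54) = 40.4021°
wrap1 = wrap2 = π + 2β = 260.8043°

wrap1=260.80_deg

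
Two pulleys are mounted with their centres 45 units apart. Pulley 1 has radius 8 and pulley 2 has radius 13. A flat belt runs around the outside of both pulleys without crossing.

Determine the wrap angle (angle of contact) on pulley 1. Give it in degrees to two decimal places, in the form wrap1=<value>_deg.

wrap1=167.24_deg

open belt: β = asin((r2−r1)/C) = asin(5/45) = 6.3794°
wrap1 = π − 2β = 167.2413°
wrap2 = π + 2β = 192.7587°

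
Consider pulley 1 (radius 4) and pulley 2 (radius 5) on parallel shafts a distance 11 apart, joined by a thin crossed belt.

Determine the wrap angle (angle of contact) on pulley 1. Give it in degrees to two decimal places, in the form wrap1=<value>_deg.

wrap1=289.81_deg

crossed belt: β = asin((r1+r2)/C) = asin(9/11) = 54.9032°
wrap1 = wrap2 = π + 2β = 289.8064°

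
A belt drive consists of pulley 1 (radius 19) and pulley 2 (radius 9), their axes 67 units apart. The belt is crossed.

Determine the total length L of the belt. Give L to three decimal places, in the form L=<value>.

L=233.846

crossed belt: β = asin((r1+r2)/C) = asin(28/67) = 24.7027°
wrap1 = wrap2 = π + 2β = 229.4055°
tangent length = C·cosβ = 60.8687
L = (r1+r2)·wrap + 2·C·cosβ = 28·4.0039 + 2·60.8687 = 233.8461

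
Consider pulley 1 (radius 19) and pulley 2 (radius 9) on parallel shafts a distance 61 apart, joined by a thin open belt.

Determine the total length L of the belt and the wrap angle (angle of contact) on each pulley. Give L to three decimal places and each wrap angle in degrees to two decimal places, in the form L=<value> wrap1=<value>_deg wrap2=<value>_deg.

L=211.608 wrap1=198.87_deg wrap2=161.13_deg

open belt: β = asin((r2−r1)/C) = asin(-10/61) = -9.4353°
wrap1 = π − 2β = 198.8707°
wrap2 = π + 2β = 161.1293°
tangent length = C·cosβ = 60.1747
L = r1·wrap1 + r2·wrap2 + 2·C·cosβ = 19·3.4709 + 9·2.8122 + 2·60.1747 = 211.6076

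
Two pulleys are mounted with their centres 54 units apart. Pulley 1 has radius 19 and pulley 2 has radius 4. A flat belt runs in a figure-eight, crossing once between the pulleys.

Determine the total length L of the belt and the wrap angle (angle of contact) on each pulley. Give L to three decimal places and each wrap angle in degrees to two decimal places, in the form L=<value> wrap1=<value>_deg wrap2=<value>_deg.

L=190.210 wrap1=230.42_deg wrap2=230.42_deg

crossed belt: β = asin((r1+r2)/C) = asin(23/54) = 25.2093°
wrap1 = wrap2 = π + 2β = 230.4186°
tangent length = C·cosβ = 48.8569
L = (r1+r2)·wrap + 2·C·cosβ = 23·4.0216 + 2·48.8569 = 190.2098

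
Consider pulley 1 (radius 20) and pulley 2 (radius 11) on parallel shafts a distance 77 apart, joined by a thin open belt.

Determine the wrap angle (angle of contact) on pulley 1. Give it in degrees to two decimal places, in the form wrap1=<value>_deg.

wrap1=193.42_deg

open belt: β = asin((r2−r1)/C) = asin(-9/77) = -6.7123°
wrap1 = π − 2β = 193.4245°
wrap2 = π + 2β = 166.5755°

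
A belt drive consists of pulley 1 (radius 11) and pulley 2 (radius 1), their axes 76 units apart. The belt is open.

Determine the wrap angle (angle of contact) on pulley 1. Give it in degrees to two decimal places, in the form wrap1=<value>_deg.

wrap1=195.12_deg

open belt: β = asin((r2−r1)/C) = asin(-10/76) = -7.5608°
wrap1 = π − 2β = 195.1217°
wrap2 = π + 2β = 164.8783°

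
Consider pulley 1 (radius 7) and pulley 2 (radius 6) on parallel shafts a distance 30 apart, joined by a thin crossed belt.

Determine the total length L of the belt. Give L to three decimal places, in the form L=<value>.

L=106.568

crossed belt: β = asin((r1+r2)/C) = asin(13/30) = 25.6793°
wrap1 = wrap2 = π + 2β = 231.3586°
tangent length = C·cosβ = 27.0370
L = (r1+r2)·wrap + 2·C·cosβ = 13·4.0380 + 2·27.0370 = 106.5676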